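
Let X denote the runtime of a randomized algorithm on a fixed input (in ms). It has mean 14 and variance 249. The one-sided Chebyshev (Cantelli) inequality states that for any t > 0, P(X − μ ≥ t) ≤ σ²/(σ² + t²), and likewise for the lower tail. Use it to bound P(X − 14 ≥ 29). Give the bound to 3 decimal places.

Here σ² = 249 and t = 29, so σ² + t² = 1090.
Cantelli's bound: 249/1090 = 0.2284.

0.228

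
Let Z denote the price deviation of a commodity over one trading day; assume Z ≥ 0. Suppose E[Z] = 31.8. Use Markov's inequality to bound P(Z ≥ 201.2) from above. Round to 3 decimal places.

0.158

Markov's inequality: for a non-negative random variable, P(Z ≥ a) ≤ E[Z]/a.
Here E[Z] = 31.8 and a = 201.2, so the bound is 31.8/201.2 = 0.1581.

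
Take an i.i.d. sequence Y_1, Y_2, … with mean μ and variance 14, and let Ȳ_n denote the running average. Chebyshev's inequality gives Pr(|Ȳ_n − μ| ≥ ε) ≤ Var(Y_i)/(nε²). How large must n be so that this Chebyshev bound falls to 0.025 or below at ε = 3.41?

Require 14/(n·3.41²) ≤ 0.025, i.e. n ≥ 14/(0.025·3.41²) = 48.159.
The smallest integer n is 49.

49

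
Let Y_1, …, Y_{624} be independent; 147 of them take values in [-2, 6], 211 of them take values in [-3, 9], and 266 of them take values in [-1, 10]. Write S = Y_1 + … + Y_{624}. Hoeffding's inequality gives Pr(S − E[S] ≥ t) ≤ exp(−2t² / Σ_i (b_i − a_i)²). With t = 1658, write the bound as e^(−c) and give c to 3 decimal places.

Σ(b_i − a_i)² = 147·8² + 211·12² + 266·11² = 71978.
c = 2t² / 71978 = 2·1658² / 71978 = 76.3835.

76.383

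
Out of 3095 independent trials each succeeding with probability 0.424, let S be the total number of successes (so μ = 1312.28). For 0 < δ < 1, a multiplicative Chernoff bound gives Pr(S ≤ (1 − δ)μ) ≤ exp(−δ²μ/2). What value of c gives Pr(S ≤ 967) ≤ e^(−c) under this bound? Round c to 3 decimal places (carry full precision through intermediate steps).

Write 967 = (1 − δ)μ, so δ = 1 − 967/1312.28 = 0.2631146…
Then the exponent is δ²μ/2 = (μ − 967)²/(2μ) = 45.424101.

45.424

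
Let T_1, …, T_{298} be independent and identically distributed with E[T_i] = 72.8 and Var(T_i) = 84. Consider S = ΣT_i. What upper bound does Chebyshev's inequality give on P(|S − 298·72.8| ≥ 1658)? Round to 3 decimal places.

0.009

Var(S) = n·Var(T_i) = 298·84 = 25032.
Chebyshev: P(|S − 298·72.8| ≥ 1658) ≤ Var(S)/1658² = 25032/2748964 = 0.0091.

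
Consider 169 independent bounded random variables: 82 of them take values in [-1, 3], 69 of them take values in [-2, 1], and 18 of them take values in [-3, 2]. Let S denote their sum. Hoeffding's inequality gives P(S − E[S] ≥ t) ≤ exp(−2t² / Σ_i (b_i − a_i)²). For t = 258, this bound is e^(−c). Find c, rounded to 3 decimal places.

Σ(b_i − a_i)² = 82·4² + 69·3² + 18·5² = 2383.
c = 2t² / 2383 = 2·258² / 2383 = 55.8657.

55.866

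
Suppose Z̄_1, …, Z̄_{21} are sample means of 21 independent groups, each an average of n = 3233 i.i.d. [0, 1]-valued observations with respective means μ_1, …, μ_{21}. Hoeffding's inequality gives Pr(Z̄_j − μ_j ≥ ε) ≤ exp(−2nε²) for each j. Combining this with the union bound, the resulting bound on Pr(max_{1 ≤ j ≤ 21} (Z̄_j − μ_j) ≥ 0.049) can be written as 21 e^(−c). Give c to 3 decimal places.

Union bound over the 21 events: Pr(max_{1 ≤ j ≤ 21} (Z̄_j − μ_j) ≥ 0.049) ≤ 21·exp(−2nε²) = 21 exp(−2·3233·0.049²).
So c = 2·3233·0.049² = 15.5249.

15.525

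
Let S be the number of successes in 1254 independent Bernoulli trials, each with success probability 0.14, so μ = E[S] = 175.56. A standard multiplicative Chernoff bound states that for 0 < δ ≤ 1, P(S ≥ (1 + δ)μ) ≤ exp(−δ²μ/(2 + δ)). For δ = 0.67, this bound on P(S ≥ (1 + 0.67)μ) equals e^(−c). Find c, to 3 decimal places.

29.516

c = δ²μ/(2 + δ) = 0.67²·175.56/(2 + 0.67) = 29.5164.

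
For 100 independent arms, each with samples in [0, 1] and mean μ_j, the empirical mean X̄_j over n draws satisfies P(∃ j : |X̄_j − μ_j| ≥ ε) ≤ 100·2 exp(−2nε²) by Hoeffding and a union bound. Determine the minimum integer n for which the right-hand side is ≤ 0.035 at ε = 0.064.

Need 2·100·exp(−2nε²) ≤ 0.035, i.e. exp(−2nε²) ≤ 0.035/200.
So 2nε² ≥ ln(200/0.035) = 8.650725.
Hence n ≥ 8.650725/(2·0.064²) = 1055.997.
The smallest integer n is 1056.

1056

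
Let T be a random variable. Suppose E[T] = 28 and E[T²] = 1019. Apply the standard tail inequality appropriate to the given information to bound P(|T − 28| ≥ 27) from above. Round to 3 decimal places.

The first two moments determine the variance, so Chebyshev's inequality is the sharpest standard bound available.
Var(T) = E[T²] − (E[T])² = 1019 − 784 = 235.
Chebyshev's inequality: P(|T − μ| ≥ t) ≤ Var(T)/t² = 235/729 = 0.3224.

0.322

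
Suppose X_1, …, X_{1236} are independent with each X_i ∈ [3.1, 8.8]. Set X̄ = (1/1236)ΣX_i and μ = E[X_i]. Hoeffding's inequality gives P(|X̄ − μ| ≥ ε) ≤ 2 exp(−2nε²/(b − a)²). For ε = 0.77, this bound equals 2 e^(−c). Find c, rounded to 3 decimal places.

45.111

c = 2nε²/(b − a)² = 2·1236·0.77² / 5.7² = 45.1108.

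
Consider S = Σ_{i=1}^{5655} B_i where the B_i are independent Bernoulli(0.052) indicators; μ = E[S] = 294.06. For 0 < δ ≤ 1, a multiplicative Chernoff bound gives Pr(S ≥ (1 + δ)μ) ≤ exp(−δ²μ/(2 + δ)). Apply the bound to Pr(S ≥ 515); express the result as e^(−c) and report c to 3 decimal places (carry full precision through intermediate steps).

60.335

Write 515 = (1 + δ)μ, so δ = 515/294.06 − 1 = 0.7513433…
Then the exponent is δ²μ/(2 + δ) = (515 − μ)² / (μ·(2 + δ)) = 60.334813.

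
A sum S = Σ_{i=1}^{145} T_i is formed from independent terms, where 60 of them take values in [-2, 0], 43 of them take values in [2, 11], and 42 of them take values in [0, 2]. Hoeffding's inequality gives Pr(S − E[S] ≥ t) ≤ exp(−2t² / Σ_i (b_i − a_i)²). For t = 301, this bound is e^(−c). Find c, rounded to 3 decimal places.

Σ(b_i − a_i)² = 60·2² + 43·9² + 42·2² = 3891.
c = 2t² / 3891 = 2·301² / 3891 = 46.5695.

46.570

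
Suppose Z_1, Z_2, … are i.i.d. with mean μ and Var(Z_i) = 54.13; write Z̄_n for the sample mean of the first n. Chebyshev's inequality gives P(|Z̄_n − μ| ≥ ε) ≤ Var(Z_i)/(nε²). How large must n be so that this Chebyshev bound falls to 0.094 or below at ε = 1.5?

Require 54.13/(n·1.5²) ≤ 0.094, i.e. n ≥ 54.13/(0.094·1.5²) = 255.934.
The smallest integer n is 256.

256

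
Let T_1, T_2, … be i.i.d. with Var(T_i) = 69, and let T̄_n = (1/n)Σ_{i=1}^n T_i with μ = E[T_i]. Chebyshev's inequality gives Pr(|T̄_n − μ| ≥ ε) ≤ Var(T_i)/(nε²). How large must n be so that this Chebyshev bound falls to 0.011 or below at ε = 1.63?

Require 69/(n·1.63²) ≤ 0.011, i.e. n ≥ 69/(0.011·1.63²) = 2360.920.
The smallest integer n is 2361.

2361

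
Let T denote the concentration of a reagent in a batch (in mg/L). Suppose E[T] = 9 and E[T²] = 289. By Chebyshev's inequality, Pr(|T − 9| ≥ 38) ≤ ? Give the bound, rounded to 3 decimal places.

0.144

Var(T) = E[T²] − (E[T])² = 289 − 81 = 208.
Chebyshev's inequality: Pr(|T − μ| ≥ t) ≤ Var(T)/t² = 208/1444 = 0.1440.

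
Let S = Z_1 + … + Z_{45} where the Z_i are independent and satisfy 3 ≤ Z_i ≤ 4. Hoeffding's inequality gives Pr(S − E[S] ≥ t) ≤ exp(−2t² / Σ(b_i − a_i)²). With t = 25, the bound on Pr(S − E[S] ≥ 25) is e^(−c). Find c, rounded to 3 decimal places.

27.778

Σ(b_i − a_i)² = 45·(1)² = 45.
c = 2t²/45 = 2·25²/45 = 27.7778.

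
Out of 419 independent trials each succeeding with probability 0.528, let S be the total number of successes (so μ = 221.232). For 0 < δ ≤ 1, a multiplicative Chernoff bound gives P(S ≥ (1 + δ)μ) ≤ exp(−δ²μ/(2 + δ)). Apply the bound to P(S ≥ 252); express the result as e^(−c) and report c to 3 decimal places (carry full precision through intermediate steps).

Write 252 = (1 + δ)μ, so δ = 252/221.232 − 1 = 0.1390757…
Then the exponent is δ²μ/(2 + δ) = (252 − μ)² / (μ·(2 + δ)) = 2.000435.

2.000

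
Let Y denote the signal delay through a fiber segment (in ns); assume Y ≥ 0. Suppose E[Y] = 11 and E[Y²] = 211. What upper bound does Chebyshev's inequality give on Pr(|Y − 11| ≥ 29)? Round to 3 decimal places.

0.107

Var(Y) = E[Y²] − (E[Y])² = 211 − 121 = 90.
Chebyshev's inequality: Pr(|Y − μ| ≥ t) ≤ Var(Y)/t² = 90/841 = 0.1070.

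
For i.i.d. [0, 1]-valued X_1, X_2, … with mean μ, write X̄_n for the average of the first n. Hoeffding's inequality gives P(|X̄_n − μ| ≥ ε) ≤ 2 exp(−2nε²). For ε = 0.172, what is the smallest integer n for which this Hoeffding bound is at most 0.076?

56

Require 2·exp(−2nε²) ≤ 0.076, i.e. 2nε² ≥ ln(2/0.076) = 3.270169.
So n ≥ 3.270169 / (2·0.172²) = 55.269.
The smallest integer n is 56.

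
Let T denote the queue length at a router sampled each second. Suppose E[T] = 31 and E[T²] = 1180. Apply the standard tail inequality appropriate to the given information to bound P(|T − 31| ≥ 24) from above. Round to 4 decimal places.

0.3802

The first two moments determine the variance, so Chebyshev's inequality is the sharpest standard bound available.
Var(T) = E[T²] − (E[T])² = 1180 − 961 = 219.
Chebyshev's inequality: P(|T − μ| ≥ t) ≤ Var(T)/t² = 219/576 = 0.3802.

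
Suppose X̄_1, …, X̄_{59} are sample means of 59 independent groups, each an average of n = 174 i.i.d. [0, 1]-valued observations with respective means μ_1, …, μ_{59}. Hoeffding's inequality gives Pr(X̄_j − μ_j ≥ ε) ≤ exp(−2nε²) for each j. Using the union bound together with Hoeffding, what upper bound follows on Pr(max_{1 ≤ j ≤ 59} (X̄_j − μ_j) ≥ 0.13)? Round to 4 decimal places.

Per-experiment Hoeffding bound: exp(−2·174·0.13²) = exp(−5.88120) = 0.0027914.
Union bound over 59 events: 59·0.0027914 = 0.16469.

0.1647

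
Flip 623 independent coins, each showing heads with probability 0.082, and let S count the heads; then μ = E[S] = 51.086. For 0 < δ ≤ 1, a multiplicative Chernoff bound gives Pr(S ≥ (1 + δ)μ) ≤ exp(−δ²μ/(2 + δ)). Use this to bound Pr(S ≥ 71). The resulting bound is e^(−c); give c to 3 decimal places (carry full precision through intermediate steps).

3.248

Write 71 = (1 + δ)μ, so δ = 71/51.086 − 1 = 0.3898133…
Then the exponent is δ²μ/(2 + δ) = (71 − μ)² / (μ·(2 + δ)) = 3.248263.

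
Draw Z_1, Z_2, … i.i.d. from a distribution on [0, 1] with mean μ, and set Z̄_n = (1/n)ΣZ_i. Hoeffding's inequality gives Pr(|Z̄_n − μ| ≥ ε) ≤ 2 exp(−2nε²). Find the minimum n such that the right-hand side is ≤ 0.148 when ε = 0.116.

Require 2·exp(−2nε²) ≤ 0.148, i.e. 2nε² ≥ ln(2/0.148) = 2.603690.
So n ≥ 2.603690 / (2·0.116²) = 96.748.
The smallest integer n is 97.

97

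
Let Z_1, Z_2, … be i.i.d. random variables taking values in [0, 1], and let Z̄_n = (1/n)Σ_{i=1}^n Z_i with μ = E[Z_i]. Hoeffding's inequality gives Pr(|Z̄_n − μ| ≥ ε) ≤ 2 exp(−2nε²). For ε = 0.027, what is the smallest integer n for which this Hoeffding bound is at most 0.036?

2756

Require 2·exp(−2nε²) ≤ 0.036, i.e. 2nε² ≥ ln(2/0.036) = 4.017384.
So n ≥ 4.017384 / (2·0.027²) = 2755.407.
The smallest integer n is 2756.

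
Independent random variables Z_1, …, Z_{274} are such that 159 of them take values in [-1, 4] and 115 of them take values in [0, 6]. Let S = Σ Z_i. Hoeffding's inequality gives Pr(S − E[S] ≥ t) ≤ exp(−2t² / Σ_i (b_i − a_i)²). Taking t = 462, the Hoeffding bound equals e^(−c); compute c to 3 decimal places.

Σ(b_i − a_i)² = 159·5² + 115·6² = 8115.
c = 2t² / 8115 = 2·462² / 8115 = 52.6048.

52.605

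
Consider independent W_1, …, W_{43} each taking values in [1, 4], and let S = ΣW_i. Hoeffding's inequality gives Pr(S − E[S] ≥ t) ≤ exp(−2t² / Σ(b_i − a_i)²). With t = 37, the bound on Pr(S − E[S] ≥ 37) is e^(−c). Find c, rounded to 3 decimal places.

Σ(b_i − a_i)² = 43·(3)² = 387.
c = 2t²/387 = 2·37²/387 = 7.0749.

7.075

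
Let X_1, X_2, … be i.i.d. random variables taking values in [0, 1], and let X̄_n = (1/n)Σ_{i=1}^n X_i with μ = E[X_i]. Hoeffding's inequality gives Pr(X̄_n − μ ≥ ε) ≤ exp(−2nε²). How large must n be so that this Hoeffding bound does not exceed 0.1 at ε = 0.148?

53

Require exp(−2nε²) ≤ 0.1, i.e. 2nε² ≥ ln(1/0.1) = 2.302585.
So n ≥ 2.302585 / (2·0.148²) = 52.561.
The smallest integer n is 53.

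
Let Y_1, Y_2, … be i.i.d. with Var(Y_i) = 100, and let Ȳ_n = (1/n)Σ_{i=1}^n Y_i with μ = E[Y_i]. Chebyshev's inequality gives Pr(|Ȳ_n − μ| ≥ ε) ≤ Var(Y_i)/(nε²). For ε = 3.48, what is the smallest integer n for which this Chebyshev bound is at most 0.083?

100

Require 100/(n·3.48²) ≤ 0.083, i.e. n ≥ 100/(0.083·3.48²) = 99.486.
The smallest integer n is 100.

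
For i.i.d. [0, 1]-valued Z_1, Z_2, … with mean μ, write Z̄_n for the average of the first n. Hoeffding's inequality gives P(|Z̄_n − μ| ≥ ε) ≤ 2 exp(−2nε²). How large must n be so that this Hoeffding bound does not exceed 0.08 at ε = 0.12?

112

Require 2·exp(−2nε²) ≤ 0.08, i.e. 2nε² ≥ ln(2/0.08) = 3.218876.
So n ≥ 3.218876 / (2·0.12²) = 111.767.
The smallest integer n is 112.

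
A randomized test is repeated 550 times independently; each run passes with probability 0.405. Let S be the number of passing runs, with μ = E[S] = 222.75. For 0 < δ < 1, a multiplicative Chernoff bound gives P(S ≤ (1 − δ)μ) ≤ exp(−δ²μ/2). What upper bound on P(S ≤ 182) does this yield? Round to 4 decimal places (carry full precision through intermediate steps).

0.0241

Write 182 = (1 − δ)μ, so δ = 1 − 182/222.75 = 0.1829405…
Then the exponent is δ²μ/2 = (μ − 182)²/(2μ) = 3.727413.
Bound = exp(−3.727413) = 0.02405.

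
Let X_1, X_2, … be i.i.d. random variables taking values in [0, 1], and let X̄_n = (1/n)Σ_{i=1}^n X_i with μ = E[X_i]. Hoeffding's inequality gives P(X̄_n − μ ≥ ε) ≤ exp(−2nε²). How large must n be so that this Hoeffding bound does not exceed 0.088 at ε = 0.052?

450

Require exp(−2nε²) ≤ 0.088, i.e. 2nε² ≥ ln(1/0.088) = 2.430418.
So n ≥ 2.430418 / (2·0.052²) = 449.412.
The smallest integer n is 450.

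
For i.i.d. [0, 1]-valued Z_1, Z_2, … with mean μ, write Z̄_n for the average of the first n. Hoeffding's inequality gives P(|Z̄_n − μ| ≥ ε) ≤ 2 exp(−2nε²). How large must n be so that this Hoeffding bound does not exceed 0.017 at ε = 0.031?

2481

Require 2·exp(−2nε²) ≤ 0.017, i.e. 2nε² ≥ ln(2/0.017) = 4.767689.
So n ≥ 4.767689 / (2·0.031²) = 2480.587.
The smallest integer n is 2481.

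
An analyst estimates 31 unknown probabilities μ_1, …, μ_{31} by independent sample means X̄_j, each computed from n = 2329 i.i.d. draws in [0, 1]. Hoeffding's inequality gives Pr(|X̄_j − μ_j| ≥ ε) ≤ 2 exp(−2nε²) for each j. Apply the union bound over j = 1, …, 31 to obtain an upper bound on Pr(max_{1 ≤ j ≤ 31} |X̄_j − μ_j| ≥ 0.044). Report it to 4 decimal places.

0.0075

Per-experiment Hoeffding bound: 2·exp(−2·2329·0.044²) = 2·exp(−9.01789) = 0.00024244.
Union bound over 31 events: 31·0.00024244 = 0.00752.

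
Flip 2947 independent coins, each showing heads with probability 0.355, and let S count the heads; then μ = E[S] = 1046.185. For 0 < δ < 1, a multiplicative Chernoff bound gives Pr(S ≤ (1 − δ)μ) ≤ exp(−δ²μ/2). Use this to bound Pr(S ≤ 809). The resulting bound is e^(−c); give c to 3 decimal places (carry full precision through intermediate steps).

Write 809 = (1 − δ)μ, so δ = 1 − 809/1046.185 = 0.2267142…
Then the exponent is δ²μ/2 = (μ − 809)²/(2μ) = 26.886604.

26.887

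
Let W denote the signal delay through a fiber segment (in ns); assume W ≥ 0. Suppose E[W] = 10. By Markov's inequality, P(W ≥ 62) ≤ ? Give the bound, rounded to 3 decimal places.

0.161

Markov's inequality: for a non-negative random variable, P(W ≥ a) ≤ E[W]/a.
Here E[W] = 10 and a = 62, so the bound is 10/62 = 0.1613.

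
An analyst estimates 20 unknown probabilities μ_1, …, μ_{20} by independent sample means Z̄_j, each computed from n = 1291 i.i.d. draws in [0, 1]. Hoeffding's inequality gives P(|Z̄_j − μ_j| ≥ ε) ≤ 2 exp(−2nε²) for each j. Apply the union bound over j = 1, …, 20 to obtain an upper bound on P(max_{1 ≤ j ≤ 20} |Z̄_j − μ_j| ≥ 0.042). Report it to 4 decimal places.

0.4207

Per-experiment Hoeffding bound: 2·exp(−2·1291·0.042²) = 2·exp(−4.55465) = 0.021036.
Union bound over 20 events: 20·0.021036 = 0.42073.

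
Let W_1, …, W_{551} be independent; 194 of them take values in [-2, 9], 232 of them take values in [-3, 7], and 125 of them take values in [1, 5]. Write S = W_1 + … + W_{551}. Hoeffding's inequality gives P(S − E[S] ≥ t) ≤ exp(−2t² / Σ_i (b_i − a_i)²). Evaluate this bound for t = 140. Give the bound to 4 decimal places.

Σ(b_i − a_i)² = 194·11² + 232·10² + 125·4² = 48674.
Exponent = 2·140² / 48674 = 0.80536.
Bound = exp(−0.80536) = 0.44693.

0.4469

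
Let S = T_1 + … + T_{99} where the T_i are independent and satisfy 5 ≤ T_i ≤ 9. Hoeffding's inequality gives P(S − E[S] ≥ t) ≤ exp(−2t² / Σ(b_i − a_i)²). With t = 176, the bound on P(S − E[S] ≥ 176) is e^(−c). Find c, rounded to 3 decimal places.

Σ(b_i − a_i)² = 99·(4)² = 1584.
c = 2t²/1584 = 2·176²/1584 = 39.1111.

39.111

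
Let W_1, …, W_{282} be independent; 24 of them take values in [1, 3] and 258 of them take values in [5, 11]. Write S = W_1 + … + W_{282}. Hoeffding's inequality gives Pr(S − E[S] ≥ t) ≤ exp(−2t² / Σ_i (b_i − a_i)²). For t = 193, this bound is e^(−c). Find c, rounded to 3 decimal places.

7.939

Σ(b_i − a_i)² = 24·2² + 258·6² = 9384.
c = 2t² / 9384 = 2·193² / 9384 = 7.9388.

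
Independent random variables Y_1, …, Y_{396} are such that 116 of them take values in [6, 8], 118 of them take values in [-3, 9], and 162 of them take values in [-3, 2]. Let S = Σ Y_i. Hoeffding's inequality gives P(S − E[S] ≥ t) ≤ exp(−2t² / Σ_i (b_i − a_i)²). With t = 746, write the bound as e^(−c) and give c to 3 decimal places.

51.754

Σ(b_i − a_i)² = 116·2² + 118·12² + 162·5² = 21506.
c = 2t² / 21506 = 2·746² / 21506 = 51.7545.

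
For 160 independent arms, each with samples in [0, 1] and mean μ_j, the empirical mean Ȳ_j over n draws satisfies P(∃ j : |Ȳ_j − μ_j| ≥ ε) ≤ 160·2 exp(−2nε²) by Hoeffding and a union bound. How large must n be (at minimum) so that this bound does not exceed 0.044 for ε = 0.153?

190

Need 2·160·exp(−2nε²) ≤ 0.044, i.e. exp(−2nε²) ≤ 0.044/320.
So 2nε² ≥ ln(320/0.044) = 8.891887.
Hence n ≥ 8.891887/(2·0.153²) = 189.925.
The smallest integer n is 190.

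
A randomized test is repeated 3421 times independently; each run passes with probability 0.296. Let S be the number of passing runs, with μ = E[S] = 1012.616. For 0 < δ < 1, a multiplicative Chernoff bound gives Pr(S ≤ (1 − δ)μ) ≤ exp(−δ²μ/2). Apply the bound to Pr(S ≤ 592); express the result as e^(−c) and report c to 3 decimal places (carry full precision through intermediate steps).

87.357

Write 592 = (1 − δ)μ, so δ = 1 − 592/1012.616 = 0.4153756…
Then the exponent is δ²μ/2 = (μ − 592)²/(2μ) = 87.356816.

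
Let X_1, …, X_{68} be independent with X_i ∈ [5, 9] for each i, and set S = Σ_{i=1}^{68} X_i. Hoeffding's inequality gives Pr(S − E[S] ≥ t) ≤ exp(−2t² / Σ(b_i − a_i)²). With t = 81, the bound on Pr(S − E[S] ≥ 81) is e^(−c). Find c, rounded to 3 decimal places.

12.061

Σ(b_i − a_i)² = 68·(4)² = 1088.
c = 2t²/1088 = 2·81²/1088 = 12.0607.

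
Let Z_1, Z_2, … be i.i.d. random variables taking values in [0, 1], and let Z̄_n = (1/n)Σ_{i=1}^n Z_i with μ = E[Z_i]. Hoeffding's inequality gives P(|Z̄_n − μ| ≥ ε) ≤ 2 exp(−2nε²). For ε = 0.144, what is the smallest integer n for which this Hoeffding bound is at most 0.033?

Require 2·exp(−2nε²) ≤ 0.033, i.e. 2nε² ≥ ln(2/0.033) = 4.104395.
So n ≥ 4.104395 / (2·0.144²) = 98.968.
The smallest integer n is 99.

99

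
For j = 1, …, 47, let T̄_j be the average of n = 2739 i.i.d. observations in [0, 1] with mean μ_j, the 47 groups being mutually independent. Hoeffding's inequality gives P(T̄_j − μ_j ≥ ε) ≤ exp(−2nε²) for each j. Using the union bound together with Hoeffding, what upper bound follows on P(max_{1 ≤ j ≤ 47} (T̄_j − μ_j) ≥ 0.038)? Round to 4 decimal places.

0.0172

Per-experiment Hoeffding bound: exp(−2·2739·0.038²) = exp(−7.91023) = 0.00036697.
Union bound over 47 events: 47·0.00036697 = 0.01725.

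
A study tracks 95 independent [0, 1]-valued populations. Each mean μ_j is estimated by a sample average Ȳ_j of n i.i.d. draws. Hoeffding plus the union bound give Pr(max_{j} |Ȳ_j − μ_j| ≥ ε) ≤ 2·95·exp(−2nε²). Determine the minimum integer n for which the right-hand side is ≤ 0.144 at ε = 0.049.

1497

Need 2·95·exp(−2nε²) ≤ 0.144, i.e. exp(−2nε²) ≤ 0.144/190.
So 2nε² ≥ ln(190/0.144) = 7.184966.
Hence n ≥ 7.184966/(2·0.049²) = 1496.244.
The smallest integer n is 1497.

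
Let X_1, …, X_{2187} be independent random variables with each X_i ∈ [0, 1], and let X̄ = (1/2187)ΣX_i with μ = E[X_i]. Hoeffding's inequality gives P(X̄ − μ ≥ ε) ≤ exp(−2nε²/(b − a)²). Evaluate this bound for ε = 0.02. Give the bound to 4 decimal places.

0.1738

Exponent: 2nε²/(b − a)² = 2·2187·0.02² / 1² = 1.74960.
Bound = exp(−1.74960) = 0.17384.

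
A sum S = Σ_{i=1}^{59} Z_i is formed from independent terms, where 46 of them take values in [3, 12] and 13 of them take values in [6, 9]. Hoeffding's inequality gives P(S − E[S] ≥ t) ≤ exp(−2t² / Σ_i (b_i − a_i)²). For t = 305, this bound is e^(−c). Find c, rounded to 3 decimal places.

Σ(b_i − a_i)² = 46·9² + 13·3² = 3843.
c = 2t² / 3843 = 2·305² / 3843 = 48.4127.

48.413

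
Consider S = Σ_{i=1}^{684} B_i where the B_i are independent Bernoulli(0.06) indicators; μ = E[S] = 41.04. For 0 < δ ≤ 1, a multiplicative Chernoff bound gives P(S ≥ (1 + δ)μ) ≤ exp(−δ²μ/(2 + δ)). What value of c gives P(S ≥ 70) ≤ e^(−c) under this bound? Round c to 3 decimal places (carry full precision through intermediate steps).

Write 70 = (1 + δ)μ, so δ = 70/41.04 − 1 = 0.705653…
Then the exponent is δ²μ/(2 + δ) = (70 − μ)² / (μ·(2 + δ)) = 7.552968.

7.553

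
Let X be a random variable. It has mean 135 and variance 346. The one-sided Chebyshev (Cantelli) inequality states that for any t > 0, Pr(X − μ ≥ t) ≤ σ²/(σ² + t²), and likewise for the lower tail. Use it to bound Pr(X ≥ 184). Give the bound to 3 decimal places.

Here σ² = 346 and t = 49, so σ² + t² = 2747.
Cantelli's bound: 346/2747 = 0.1260.

0.126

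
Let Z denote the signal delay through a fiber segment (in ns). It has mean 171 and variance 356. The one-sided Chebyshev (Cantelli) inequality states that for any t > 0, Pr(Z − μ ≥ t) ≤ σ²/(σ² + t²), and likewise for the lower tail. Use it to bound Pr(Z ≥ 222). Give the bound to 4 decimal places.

0.1204

Here σ² = 356 and t = 51, so σ² + t² = 2957.
Cantelli's bound: 356/2957 = 0.1204.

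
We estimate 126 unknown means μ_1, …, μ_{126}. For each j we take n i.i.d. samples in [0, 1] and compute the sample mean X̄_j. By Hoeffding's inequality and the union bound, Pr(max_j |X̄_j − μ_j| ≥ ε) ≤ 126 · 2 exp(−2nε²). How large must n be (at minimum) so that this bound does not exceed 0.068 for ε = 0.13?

Need 2·126·exp(−2nε²) ≤ 0.068, i.e. exp(−2nε²) ≤ 0.068/252.
So 2nε² ≥ ln(252/0.068) = 8.217677.
Hence n ≥ 8.217677/(2·0.13²) = 243.127.
The smallest integer n is 244.

244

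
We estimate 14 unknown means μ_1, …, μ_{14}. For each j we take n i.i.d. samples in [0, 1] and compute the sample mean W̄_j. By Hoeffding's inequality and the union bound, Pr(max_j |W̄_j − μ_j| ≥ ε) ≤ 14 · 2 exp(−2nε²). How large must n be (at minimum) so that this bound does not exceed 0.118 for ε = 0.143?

Need 2·14·exp(−2nε²) ≤ 0.118, i.e. exp(−2nε²) ≤ 0.118/28.
So 2nε² ≥ ln(28/0.118) = 5.469275.
Hence n ≥ 5.469275/(2·0.143²) = 133.730.
The smallest integer n is 134.

134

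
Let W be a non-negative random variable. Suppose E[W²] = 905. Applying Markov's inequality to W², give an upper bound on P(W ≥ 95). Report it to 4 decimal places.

Since W ≥ 0, the event {W ≥ 95} is the same as {W² ≥ 9025}.
Markov's inequality applied to W² gives P(W² ≥ 9025) ≤ E[W²]/9025 = 905/9025 = 0.1003.

0.1003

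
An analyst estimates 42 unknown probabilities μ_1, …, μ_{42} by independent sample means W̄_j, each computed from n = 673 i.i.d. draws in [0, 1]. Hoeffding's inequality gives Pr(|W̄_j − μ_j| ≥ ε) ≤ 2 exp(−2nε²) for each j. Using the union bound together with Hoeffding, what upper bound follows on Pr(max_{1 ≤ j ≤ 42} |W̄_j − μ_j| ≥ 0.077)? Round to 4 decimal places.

0.0287

Per-experiment Hoeffding bound: 2·exp(−2·673·0.077²) = 2·exp(−7.98043) = 0.00068418.
Union bound over 42 events: 42·0.00068418 = 0.02874.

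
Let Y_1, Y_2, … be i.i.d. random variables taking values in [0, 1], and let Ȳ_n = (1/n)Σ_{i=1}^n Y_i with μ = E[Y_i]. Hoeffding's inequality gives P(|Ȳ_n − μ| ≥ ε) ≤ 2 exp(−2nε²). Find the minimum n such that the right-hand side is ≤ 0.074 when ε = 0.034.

1426

Require 2·exp(−2nε²) ≤ 0.074, i.e. 2nε² ≥ ln(2/0.074) = 3.296837.
So n ≥ 3.296837 / (2·0.034²) = 1425.968.
The smallest integer n is 1426.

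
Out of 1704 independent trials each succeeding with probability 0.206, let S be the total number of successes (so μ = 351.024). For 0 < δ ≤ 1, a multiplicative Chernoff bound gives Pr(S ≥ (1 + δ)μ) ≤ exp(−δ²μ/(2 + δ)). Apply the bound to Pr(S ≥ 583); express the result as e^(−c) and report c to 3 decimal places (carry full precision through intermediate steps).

57.614

Write 583 = (1 + δ)μ, so δ = 583/351.024 − 1 = 0.6608551…
Then the exponent is δ²μ/(2 + δ) = (583 − μ)² / (μ·(2 + δ)) = 57.614006.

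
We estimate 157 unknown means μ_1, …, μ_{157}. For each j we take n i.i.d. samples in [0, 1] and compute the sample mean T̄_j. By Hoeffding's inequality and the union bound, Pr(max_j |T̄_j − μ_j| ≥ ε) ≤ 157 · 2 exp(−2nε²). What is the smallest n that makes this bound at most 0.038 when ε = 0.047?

Need 2·157·exp(−2nε²) ≤ 0.038, i.e. exp(−2nε²) ≤ 0.038/314.
So 2nε² ≥ ln(314/0.038) = 9.019562.
Hence n ≥ 9.019562/(2·0.047²) = 2041.549.
The smallest integer n is 2042.

2042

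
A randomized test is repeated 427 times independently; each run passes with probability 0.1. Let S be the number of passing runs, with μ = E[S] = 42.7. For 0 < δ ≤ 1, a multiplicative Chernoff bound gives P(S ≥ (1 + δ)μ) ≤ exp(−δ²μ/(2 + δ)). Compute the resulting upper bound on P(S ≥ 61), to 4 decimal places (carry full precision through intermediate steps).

0.0396

Write 61 = (1 + δ)μ, so δ = 61/42.7 − 1 = 0.4285714…
Then the exponent is δ²μ/(2 + δ) = (61 − μ)² / (μ·(2 + δ)) = 3.229412.
Bound = exp(−3.229412) = 0.03958.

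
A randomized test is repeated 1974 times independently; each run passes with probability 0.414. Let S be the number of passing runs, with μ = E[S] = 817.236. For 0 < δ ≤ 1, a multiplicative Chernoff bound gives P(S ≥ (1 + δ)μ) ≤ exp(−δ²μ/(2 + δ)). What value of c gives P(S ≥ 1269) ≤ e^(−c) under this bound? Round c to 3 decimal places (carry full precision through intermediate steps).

97.827

Write 1269 = (1 + δ)μ, so δ = 1269/817.236 − 1 = 0.552795…
Then the exponent is δ²μ/(2 + δ) = (1269 − μ)² / (μ·(2 + δ)) = 97.827241.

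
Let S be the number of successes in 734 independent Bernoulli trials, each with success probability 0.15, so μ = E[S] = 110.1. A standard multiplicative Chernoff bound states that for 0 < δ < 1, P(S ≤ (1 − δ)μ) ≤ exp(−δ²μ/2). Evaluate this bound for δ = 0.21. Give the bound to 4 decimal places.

0.0882

Exponent = δ²μ/2 = 0.21²·110.1/2 = 2.4277.
Bound = exp(−2.4277) = 0.08824.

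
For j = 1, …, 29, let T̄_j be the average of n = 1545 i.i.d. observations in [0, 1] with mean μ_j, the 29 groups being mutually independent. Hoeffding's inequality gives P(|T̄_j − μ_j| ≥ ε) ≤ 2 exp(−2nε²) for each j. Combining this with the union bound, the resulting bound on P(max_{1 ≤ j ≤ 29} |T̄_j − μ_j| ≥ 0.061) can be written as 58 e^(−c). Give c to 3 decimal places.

11.498

Union bound over the 29 events: P(max_{1 ≤ j ≤ 29} |T̄_j − μ_j| ≥ 0.061) ≤ 29·2·exp(−2nε²) = 58 exp(−2·1545·0.061²).
So c = 2·1545·0.061² = 11.4979.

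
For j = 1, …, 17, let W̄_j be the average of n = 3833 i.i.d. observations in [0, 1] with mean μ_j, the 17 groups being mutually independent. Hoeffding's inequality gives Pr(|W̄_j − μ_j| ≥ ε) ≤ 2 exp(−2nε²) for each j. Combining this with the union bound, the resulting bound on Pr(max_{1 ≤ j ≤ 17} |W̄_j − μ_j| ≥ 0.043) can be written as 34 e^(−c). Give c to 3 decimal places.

Union bound over the 17 events: Pr(max_{1 ≤ j ≤ 17} |W̄_j − μ_j| ≥ 0.043) ≤ 17·2·exp(−2nε²) = 34 exp(−2·3833·0.043²).
So c = 2·3833·0.043² = 14.1744.

14.174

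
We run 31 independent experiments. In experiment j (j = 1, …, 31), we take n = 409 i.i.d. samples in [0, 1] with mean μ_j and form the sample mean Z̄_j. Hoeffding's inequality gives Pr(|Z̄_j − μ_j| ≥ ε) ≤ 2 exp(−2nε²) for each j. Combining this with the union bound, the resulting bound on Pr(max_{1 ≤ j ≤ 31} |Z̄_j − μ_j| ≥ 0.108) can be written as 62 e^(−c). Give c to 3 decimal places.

9.541

Union bound over the 31 events: Pr(max_{1 ≤ j ≤ 31} |Z̄_j − μ_j| ≥ 0.108) ≤ 31·2·exp(−2nε²) = 62 exp(−2·409·0.108²).
So c = 2·409·0.108² = 9.5412.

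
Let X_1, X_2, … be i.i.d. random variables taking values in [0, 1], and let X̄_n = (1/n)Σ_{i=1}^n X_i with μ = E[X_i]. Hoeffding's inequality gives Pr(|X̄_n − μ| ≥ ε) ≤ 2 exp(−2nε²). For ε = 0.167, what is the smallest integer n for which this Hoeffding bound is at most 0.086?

57

Require 2·exp(−2nε²) ≤ 0.086, i.e. 2nε² ≥ ln(2/0.086) = 3.146555.
So n ≥ 3.146555 / (2·0.167²) = 56.412.
The smallest integer n is 57.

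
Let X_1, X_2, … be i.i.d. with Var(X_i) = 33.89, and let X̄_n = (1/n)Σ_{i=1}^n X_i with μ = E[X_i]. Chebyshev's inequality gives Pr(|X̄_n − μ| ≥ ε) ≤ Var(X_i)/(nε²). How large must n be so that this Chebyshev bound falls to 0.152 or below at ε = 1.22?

150

Require 33.89/(n·1.22²) ≤ 0.152, i.e. n ≥ 33.89/(0.152·1.22²) = 149.799.
The smallest integer n is 150.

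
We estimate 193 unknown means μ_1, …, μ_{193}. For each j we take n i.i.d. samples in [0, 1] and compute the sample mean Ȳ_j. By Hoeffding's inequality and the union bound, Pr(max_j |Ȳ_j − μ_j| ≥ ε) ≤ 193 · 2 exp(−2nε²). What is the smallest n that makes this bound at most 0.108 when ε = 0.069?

860

Need 2·193·exp(−2nε²) ≤ 0.108, i.e. exp(−2nε²) ≤ 0.108/386.
So 2nε² ≥ ln(386/0.108) = 8.181461.
Hence n ≥ 8.181461/(2·0.069²) = 859.217.
The smallest integer n is 860.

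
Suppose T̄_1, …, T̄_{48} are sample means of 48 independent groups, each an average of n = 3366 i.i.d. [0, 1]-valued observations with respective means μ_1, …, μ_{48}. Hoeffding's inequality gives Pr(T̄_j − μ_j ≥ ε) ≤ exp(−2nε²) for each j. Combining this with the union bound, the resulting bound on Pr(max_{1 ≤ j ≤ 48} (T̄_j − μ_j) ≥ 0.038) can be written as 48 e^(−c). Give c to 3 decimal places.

9.721

Union bound over the 48 events: Pr(max_{1 ≤ j ≤ 48} (T̄_j − μ_j) ≥ 0.038) ≤ 48·exp(−2nε²) = 48 exp(−2·3366·0.038²).
So c = 2·3366·0.038² = 9.7210.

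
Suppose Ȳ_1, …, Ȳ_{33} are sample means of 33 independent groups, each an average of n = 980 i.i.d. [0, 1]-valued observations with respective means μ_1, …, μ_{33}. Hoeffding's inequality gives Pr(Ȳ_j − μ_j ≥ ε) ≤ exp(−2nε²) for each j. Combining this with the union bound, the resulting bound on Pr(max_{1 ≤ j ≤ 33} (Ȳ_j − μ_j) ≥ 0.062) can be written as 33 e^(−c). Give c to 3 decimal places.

7.534

Union bound over the 33 events: Pr(max_{1 ≤ j ≤ 33} (Ȳ_j − μ_j) ≥ 0.062) ≤ 33·exp(−2nε²) = 33 exp(−2·980·0.062²).
So c = 2·980·0.062² = 7.5342.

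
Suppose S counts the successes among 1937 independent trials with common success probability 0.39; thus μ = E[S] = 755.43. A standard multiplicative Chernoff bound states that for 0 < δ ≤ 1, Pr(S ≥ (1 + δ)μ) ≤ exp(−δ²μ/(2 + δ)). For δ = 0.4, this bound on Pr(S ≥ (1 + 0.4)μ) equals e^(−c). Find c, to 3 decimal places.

50.362

c = δ²μ/(2 + δ) = 0.4²·755.43/(2 + 0.4) = 50.3620.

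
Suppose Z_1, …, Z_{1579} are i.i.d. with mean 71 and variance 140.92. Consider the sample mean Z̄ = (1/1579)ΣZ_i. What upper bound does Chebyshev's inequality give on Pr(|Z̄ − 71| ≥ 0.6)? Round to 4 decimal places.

Var(Z̄) = Var(Z_i)/n = 140.92/1579 = 0.089246.
Chebyshev: Pr(|Z̄ − 71| ≥ 0.6) ≤ Var(Z̄)/(0.6)² = 140.92/(1579·0.6²) = 0.2479.

0.2479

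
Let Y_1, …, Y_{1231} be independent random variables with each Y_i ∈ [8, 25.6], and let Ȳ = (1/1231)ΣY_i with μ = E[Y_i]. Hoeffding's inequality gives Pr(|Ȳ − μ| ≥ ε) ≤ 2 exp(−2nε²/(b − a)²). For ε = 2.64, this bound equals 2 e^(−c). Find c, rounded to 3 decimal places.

c = 2nε²/(b − a)² = 2·1231·2.64² / 17.6² = 55.3950.

55.395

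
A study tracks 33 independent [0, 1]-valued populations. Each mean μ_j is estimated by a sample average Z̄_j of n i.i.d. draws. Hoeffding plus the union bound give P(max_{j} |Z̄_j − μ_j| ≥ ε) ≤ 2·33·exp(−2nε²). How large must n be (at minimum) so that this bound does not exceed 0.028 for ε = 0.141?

Need 2·33·exp(−2nε²) ≤ 0.028, i.e. exp(−2nε²) ≤ 0.028/66.
So 2nε² ≥ ln(66/0.028) = 7.765206.
Hence n ≥ 7.765206/(2·0.141²) = 195.292.
The smallest integer n is 196.

196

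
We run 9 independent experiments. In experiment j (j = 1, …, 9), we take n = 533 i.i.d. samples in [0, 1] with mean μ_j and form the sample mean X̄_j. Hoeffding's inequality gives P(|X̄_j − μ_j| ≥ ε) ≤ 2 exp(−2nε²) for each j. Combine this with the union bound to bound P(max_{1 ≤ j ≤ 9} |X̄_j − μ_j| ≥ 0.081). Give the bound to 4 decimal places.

0.0165

Per-experiment Hoeffding bound: 2·exp(−2·533·0.081²) = 2·exp(−6.99403) = 0.0018347.
Union bound over 9 events: 9·0.0018347 = 0.01651.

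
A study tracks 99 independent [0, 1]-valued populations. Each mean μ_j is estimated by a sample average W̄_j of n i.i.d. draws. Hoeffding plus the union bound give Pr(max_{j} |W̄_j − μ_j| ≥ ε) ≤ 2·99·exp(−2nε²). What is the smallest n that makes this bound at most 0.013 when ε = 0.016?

Need 2·99·exp(−2nε²) ≤ 0.013, i.e. exp(−2nε²) ≤ 0.013/198.
So 2nε² ≥ ln(198/0.013) = 9.631073.
Hence n ≥ 9.631073/(2·0.016²) = 18810.689.
The smallest integer n is 18811.

18811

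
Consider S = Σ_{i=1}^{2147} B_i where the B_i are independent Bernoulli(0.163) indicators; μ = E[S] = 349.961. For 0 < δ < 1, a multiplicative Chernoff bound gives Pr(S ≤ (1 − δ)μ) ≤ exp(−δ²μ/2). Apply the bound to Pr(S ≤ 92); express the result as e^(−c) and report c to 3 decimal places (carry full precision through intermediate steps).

95.073

Write 92 = (1 − δ)μ, so δ = 1 − 92/349.961 = 0.7371136…
Then the exponent is δ²μ/2 = (μ − 92)²/(2μ) = 95.073276.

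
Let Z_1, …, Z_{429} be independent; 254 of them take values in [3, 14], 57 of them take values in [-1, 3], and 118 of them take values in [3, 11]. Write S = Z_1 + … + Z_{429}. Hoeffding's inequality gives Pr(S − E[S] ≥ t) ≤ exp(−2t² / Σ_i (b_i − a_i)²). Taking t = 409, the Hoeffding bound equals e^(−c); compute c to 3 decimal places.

Σ(b_i − a_i)² = 254·11² + 57·4² + 118·8² = 39198.
c = 2t² / 39198 = 2·409² / 39198 = 8.5352.

8.535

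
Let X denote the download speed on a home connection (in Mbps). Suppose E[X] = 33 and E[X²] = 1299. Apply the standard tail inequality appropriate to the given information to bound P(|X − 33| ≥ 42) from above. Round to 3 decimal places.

0.119

The first two moments determine the variance, so Chebyshev's inequality is the sharpest standard bound available.
Var(X) = E[X²] − (E[X])² = 1299 − 1089 = 210.
Chebyshev's inequality: P(|X − μ| ≥ t) ≤ Var(X)/t² = 210/1764 = 0.1190.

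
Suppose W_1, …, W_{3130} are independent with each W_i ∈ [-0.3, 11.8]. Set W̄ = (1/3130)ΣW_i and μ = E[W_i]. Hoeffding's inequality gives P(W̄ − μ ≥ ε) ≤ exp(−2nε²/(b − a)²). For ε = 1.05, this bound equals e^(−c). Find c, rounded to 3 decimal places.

47.139

c = 2nε²/(b − a)² = 2·3130·1.05² / 12.1² = 47.1392.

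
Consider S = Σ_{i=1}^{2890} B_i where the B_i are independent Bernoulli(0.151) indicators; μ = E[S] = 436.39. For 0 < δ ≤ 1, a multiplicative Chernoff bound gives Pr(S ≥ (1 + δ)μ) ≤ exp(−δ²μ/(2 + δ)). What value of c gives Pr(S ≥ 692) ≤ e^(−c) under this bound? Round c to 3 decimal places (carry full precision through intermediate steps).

57.902

Write 692 = (1 + δ)μ, so δ = 692/436.39 − 1 = 0.5857375…
Then the exponent is δ²μ/(2 + δ) = (692 − μ)² / (μ·(2 + δ)) = 57.902385.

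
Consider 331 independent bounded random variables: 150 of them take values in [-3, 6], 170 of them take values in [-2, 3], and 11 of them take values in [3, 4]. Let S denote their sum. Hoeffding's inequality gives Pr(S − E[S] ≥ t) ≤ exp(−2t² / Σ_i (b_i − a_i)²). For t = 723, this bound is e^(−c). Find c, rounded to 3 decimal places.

63.705

Σ(b_i − a_i)² = 150·9² + 170·5² + 11·1² = 16411.
c = 2t² / 16411 = 2·723² / 16411 = 63.7047.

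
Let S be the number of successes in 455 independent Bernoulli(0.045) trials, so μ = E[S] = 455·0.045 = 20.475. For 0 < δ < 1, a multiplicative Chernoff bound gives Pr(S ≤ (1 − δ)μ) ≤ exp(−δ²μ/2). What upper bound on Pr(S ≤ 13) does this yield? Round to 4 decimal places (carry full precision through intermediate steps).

Write 13 = (1 − δ)μ, so δ = 1 − 13/20.475 = 0.3650794…
Then the exponent is δ²μ/2 = (μ − 13)²/(2μ) = 1.364484.
Bound = exp(−1.364484) = 0.25551.

0.2555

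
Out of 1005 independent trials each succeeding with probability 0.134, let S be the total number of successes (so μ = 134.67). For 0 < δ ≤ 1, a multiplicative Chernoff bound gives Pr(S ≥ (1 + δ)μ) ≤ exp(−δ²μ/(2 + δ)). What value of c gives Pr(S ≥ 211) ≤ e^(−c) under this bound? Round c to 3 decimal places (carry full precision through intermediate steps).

16.855

Write 211 = (1 + δ)μ, so δ = 211/134.67 − 1 = 0.5667929…
Then the exponent is δ²μ/(2 + δ) = (211 − μ)² / (μ·(2 + δ)) = 16.855003.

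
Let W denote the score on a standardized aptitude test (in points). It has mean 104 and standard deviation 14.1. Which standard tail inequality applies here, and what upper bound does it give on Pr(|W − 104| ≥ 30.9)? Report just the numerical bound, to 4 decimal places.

Mean and variance are known, so Chebyshev's inequality applies.
Chebyshev: Pr(|W − μ| ≥ t) ≤ Var(W)/t².
Var(W) = σ² = 14.1² = 198.81.
Bound = 198.81 / 954.81 = 0.2082.

0.2082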